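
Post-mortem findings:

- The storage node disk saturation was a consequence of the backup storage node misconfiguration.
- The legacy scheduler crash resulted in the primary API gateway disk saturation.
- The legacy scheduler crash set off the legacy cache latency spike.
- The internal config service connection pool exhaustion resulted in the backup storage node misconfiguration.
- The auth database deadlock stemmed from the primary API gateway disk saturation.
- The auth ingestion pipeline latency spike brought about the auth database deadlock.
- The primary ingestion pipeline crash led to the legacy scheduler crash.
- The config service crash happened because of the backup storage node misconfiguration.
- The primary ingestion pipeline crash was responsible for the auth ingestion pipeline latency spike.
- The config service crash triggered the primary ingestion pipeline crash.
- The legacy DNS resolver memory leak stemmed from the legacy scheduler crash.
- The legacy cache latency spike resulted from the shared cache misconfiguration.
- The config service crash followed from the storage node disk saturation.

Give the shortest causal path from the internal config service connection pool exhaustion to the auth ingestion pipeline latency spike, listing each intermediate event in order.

the internal config service connection pool exhaustion → the backup storage node misconfiguration
the backup storage node misconfiguration → the config service crash
the config service crash → the primary ingestion pipeline crash
the primary ingestion pipeline crash → the auth ingestion pipeline latency spike
Length: 4 steps.

the internal config service connection pool exhaustion → the backup storage node misconfiguration → the config service crash → the primary ingestion pipeline crash → the auth ingestion pipeline latency spike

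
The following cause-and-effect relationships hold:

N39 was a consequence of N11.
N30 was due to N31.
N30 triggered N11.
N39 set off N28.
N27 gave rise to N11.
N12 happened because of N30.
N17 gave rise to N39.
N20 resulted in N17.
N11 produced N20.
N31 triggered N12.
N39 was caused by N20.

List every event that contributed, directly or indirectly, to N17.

N11, N20, N27, N30, N31

Immediate cause of N17: N20.
Further upstream: N31, N30, N11, N27.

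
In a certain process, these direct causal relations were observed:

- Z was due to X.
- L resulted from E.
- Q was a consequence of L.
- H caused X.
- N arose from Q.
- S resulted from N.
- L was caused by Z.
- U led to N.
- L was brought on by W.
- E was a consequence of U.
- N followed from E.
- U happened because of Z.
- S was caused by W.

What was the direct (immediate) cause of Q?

L

Upstream contributors include H, X, Z, U, W, E, but only L feeds directly into Q.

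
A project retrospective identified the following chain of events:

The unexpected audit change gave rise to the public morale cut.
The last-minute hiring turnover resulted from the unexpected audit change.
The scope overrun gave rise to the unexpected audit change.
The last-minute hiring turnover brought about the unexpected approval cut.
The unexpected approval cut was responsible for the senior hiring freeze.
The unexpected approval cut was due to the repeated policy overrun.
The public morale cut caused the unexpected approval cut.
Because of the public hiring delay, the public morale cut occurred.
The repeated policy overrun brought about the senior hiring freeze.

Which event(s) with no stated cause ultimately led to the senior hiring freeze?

the public hiring delay, the repeated policy overrun, the scope overrun

Tracing upstream from the senior hiring freeze: the senior hiring freeze ← the unexpected approval cut ← the public morale cut ← the unexpected audit change ← the scope overrun.
A separate upstream branch: the senior hiring freeze ← the unexpected approval cut ← the public morale cut ← the public hiring delay.
A separate upstream branch: the senior hiring freeze ← the repeated policy overrun.
Each of those chain origins has no stated cause.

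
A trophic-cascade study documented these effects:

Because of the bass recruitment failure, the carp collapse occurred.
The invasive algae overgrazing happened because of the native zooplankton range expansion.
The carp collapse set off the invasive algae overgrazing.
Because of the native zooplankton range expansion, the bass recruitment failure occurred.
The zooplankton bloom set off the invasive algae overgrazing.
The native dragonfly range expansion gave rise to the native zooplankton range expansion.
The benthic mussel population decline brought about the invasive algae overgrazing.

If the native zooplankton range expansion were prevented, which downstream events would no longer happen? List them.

Downstream of the native zooplankton range expansion: the bass recruitment failure, the carp collapse, the invasive algae overgrazing.
Of those, still caused via another path: the invasive algae overgrazing.
The remainder have no surviving cause.

the bass recruitment failure, the carp collapse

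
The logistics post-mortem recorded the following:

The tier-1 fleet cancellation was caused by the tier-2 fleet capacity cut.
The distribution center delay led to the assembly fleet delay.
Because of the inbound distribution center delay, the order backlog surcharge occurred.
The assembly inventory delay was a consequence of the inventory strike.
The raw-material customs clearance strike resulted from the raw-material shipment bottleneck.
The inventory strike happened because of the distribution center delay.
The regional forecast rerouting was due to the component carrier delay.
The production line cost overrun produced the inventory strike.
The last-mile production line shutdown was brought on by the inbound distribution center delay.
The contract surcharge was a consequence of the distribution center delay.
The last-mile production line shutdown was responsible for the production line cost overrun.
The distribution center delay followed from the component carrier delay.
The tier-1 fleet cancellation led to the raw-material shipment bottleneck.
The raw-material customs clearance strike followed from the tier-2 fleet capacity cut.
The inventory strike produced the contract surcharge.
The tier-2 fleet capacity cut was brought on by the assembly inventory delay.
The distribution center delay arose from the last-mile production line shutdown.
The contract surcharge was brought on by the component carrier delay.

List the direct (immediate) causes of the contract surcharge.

the component carrier delay, the distribution center delay, the inventory strike

Upstream contributors include the inbound distribution center delay, the last-mile production line shutdown, the production line cost overrun, but only the component carrier delay, the distribution center delay, the inventory strike feed directly into the contract surcharge.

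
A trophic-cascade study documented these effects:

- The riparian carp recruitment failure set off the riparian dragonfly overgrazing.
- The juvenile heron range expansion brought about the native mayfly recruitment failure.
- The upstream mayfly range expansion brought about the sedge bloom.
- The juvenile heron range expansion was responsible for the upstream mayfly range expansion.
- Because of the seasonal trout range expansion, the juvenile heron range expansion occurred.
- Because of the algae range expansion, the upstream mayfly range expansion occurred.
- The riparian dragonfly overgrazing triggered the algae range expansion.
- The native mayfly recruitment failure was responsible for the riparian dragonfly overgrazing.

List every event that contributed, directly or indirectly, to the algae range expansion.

Immediate cause of the algae range expansion: the riparian dragonfly overgrazing.
Further upstream: the seasonal trout range expansion, the juvenile heron range expansion, the native mayfly recruitment failure, the riparian carp recruitment failure.

the juvenile heron range expansion, the native mayfly recruitment failure, the riparian carp recruitment failure, the riparian dragonfly overgrazing, the seasonal trout range expansion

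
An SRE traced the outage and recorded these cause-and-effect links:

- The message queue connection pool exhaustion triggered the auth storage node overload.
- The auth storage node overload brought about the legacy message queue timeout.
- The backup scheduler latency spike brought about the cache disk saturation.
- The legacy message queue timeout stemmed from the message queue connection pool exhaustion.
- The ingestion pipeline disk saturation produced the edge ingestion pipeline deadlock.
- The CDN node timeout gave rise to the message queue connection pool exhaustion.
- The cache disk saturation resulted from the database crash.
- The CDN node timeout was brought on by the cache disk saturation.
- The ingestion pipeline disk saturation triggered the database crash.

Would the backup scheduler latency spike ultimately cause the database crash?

No

The backup scheduler latency spike leads to the cache disk saturation, the CDN node timeout, the message queue connection pool exhaustion, the auth storage node overload, the legacy message queue timeout; the database crash is not among them.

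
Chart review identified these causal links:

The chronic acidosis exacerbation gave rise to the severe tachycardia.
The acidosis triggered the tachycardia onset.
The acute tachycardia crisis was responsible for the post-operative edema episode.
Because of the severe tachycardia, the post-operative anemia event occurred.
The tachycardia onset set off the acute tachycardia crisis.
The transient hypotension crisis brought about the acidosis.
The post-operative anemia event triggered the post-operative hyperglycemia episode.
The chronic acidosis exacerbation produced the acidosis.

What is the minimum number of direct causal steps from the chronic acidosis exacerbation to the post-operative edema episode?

Shortest chain: the chronic acidosis exacerbation → the acidosis → the tachycardia onset → the acute tachycardia crisis → the post-operative edema episode.

4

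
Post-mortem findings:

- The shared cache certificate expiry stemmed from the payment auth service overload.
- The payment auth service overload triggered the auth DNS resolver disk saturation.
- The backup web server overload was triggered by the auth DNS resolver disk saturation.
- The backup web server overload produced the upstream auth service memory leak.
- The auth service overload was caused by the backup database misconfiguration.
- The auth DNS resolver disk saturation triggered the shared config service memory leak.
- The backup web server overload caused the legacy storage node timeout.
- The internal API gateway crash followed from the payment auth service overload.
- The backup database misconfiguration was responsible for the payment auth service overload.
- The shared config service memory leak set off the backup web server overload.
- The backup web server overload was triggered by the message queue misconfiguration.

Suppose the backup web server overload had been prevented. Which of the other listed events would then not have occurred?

Downstream of the backup web server overload: the upstream auth service memory leak, the legacy storage node timeout.

the legacy storage node timeout, the upstream auth service memory leak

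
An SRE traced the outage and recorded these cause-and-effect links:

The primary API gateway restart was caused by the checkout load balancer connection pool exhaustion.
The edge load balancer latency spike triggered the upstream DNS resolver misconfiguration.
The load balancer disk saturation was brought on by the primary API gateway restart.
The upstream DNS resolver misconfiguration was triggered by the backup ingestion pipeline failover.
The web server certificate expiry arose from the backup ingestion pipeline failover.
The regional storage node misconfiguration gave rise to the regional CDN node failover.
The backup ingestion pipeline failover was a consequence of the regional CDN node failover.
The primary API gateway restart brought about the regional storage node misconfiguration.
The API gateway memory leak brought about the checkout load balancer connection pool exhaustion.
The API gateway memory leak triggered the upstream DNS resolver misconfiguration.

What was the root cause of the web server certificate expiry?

Tracing upstream from the web server certificate expiry: the web server certificate expiry ← the backup ingestion pipeline failover ← the regional CDN node failover ← the regional storage node misconfiguration ← the primary API gateway restart ← the checkout load balancer connection pool exhaustion ← the API gateway memory leak.
The API gateway memory leak has no stated cause, so it is the root.

the API gateway memory leak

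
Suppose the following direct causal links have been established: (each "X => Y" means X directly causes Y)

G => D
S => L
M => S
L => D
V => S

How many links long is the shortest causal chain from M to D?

Shortest chain: M → S → L → D.

3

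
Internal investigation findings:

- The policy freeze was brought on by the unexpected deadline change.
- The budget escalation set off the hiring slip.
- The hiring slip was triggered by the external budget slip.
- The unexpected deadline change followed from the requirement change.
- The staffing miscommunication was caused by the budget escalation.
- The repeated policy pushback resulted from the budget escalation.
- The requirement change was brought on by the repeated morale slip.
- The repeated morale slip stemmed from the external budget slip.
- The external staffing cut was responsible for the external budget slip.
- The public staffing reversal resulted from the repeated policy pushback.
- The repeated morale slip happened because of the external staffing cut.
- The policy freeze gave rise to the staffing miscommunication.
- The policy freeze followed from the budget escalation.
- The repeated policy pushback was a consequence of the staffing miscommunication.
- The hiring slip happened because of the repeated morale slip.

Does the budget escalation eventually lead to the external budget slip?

No

The budget escalation leads to the policy freeze, the staffing miscommunication, the repeated policy pushback, the hiring slip, the public staffing reversal; the external budget slip is not among them.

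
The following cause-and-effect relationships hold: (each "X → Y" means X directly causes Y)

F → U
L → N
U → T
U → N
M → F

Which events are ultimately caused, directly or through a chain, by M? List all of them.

Direct effects: F.
2 steps out: U.
3 steps out: T, N.
Not reachable from it: L.

F, N, T, U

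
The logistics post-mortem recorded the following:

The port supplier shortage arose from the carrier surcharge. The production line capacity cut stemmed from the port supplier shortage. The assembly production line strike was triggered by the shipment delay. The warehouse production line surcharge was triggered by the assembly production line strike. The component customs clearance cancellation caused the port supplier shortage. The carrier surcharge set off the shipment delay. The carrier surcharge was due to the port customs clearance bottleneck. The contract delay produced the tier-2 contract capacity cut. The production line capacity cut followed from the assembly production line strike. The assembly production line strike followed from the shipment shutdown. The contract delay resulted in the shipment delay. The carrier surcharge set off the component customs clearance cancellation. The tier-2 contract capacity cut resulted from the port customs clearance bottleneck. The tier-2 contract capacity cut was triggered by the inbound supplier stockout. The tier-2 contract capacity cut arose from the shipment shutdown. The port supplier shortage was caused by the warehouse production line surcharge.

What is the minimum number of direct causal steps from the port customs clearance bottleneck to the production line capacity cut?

3

Shortest chain: the port customs clearance bottleneck → the carrier surcharge → the port supplier shortage → the production line capacity cut.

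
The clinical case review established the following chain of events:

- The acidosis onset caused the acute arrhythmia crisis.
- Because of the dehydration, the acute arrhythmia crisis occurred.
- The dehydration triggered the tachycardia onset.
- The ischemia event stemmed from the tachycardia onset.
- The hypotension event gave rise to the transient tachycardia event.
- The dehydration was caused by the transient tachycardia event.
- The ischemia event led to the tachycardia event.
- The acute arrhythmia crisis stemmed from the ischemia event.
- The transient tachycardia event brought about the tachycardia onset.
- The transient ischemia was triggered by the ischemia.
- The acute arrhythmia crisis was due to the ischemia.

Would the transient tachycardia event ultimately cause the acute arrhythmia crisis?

Yes

There is a causal chain: the transient tachycardia event → the dehydration → the acute arrhythmia crisis.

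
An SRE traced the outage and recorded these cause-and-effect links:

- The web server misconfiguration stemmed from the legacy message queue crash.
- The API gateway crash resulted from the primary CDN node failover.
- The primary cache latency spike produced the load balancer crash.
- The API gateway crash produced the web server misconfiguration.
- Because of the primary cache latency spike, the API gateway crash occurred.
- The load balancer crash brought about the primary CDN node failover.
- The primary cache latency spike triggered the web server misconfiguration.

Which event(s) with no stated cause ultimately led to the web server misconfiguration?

the legacy message queue crash, the primary cache latency spike

Tracing upstream from the web server misconfiguration: the web server misconfiguration ← the primary cache latency spike.
A separate upstream branch: the web server misconfiguration ← the legacy message queue crash.
Each of those chain origins has no stated cause.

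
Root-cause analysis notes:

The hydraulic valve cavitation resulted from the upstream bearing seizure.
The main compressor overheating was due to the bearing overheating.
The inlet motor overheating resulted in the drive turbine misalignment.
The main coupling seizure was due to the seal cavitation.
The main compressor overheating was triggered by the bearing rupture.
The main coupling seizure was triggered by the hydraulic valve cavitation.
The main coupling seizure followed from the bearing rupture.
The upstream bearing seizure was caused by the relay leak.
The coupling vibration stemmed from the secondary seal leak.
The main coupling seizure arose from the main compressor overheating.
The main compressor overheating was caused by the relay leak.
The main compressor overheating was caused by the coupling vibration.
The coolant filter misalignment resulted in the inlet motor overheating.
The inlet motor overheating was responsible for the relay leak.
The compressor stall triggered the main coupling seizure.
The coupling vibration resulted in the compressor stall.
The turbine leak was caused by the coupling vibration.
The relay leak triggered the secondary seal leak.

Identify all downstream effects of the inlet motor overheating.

Direct effects: the drive turbine misalignment, the relay leak.
2 steps out: the secondary seal leak, the upstream bearing seizure, the main compressor overheating.
3 steps out: the coupling vibration, the hydraulic valve cavitation, the main coupling seizure.
4 steps out: the turbine leak, the compressor stall.
Not reachable from it: the coolant filter misalignment, the bearing overheating, the seal cavitation, the bearing rupture.

the compressor stall, the coupling vibration, the drive turbine misalignment, the hydraulic valve cavitation, the main compressor overheating, the main coupling seizure, the relay leak, the secondary seal leak, the turbine leak, the upstream bearing seizure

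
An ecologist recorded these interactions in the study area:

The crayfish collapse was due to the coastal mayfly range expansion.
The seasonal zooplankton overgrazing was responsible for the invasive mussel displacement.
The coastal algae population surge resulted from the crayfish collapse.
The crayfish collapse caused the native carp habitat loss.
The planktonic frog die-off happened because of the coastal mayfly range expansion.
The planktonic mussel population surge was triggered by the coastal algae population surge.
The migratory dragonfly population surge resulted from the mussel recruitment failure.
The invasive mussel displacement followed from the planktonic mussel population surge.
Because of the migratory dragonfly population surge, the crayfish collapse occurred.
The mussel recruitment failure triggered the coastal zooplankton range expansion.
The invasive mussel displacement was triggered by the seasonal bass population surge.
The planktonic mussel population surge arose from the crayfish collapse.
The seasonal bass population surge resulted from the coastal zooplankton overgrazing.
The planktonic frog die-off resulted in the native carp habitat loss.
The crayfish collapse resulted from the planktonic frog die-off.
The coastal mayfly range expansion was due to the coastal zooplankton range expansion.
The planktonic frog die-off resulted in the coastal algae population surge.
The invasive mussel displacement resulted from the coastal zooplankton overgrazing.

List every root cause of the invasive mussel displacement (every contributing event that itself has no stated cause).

Tracing upstream from the invasive mussel displacement: the invasive mussel displacement ← the planktonic mussel population surge ← the crayfish collapse ← the migratory dragonfly population surge ← the mussel recruitment failure.
A separate upstream branch: the invasive mussel displacement ← the coastal zooplankton overgrazing.
A separate upstream branch: the invasive mussel displacement ← the seasonal zooplankton overgrazing.
Each of those chain origins has no stated cause.

the coastal zooplankton overgrazing, the mussel recruitment failure, the seasonal zooplankton overgrazing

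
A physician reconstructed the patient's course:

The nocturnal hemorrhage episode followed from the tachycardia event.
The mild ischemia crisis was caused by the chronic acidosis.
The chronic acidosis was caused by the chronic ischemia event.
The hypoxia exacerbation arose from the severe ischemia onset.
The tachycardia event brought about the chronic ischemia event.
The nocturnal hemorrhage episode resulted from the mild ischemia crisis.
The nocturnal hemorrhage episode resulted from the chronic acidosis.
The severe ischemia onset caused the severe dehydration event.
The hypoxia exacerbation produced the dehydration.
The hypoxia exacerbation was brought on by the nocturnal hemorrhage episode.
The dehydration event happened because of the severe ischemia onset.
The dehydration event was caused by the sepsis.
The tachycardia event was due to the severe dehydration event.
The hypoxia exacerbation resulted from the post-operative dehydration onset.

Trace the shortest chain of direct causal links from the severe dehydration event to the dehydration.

the severe dehydration event → the tachycardia event
the tachycardia event → the nocturnal hemorrhage episode
the nocturnal hemorrhage episode → the hypoxia exacerbation
the hypoxia exacerbation → the dehydration
Length: 4 steps.

the severe dehydration event → the tachycardia event → the nocturnal hemorrhage episode → the hypoxia exacerbation → the dehydration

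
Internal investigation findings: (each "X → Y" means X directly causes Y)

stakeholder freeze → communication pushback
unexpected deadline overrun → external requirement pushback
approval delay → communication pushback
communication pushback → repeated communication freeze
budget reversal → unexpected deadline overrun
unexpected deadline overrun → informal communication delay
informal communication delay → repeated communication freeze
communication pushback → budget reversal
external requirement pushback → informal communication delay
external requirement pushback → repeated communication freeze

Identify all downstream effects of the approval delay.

the budget reversal, the communication pushback, the external requirement pushback, the informal communication delay, the repeated communication freeze, the unexpected deadline overrun

Direct effects: the communication pushback.
2 steps out: the budget reversal, the repeated communication freeze.
3 steps out: the unexpected deadline overrun.
4 steps out: the external requirement pushback, the informal communication delay.
Not reachable from it: the stakeholder freeze.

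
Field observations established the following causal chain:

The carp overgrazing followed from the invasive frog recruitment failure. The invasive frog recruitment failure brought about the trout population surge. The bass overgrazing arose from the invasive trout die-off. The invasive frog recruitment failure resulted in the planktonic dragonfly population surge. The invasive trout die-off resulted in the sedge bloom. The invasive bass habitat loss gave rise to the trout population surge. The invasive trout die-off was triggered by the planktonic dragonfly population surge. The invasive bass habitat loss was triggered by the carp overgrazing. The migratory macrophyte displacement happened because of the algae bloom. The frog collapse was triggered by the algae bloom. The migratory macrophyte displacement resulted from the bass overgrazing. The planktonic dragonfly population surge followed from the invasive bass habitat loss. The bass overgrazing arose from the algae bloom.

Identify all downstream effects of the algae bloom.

the bass overgrazing, the frog collapse, the migratory macrophyte displacement

Direct effects: the frog collapse, the bass overgrazing, the migratory macrophyte displacement.
Not reachable from it: the invasive frog recruitment failure, the carp overgrazing, the invasive bass habitat loss, the planktonic dragonfly population surge, the invasive trout die-off, the trout population surge, the sedge bloom.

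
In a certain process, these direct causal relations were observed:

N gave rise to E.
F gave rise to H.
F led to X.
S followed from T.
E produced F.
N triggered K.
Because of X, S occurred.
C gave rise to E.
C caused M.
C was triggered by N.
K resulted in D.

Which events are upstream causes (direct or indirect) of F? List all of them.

Immediate cause of F: E.
Further upstream: N, C.

C, E, N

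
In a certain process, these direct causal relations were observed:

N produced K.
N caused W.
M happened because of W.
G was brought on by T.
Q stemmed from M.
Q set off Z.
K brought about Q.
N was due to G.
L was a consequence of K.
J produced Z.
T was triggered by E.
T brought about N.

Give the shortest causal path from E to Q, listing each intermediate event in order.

E → T
T → N
N → K
K → Q
Length: 4 steps.

E → T → N → K → Q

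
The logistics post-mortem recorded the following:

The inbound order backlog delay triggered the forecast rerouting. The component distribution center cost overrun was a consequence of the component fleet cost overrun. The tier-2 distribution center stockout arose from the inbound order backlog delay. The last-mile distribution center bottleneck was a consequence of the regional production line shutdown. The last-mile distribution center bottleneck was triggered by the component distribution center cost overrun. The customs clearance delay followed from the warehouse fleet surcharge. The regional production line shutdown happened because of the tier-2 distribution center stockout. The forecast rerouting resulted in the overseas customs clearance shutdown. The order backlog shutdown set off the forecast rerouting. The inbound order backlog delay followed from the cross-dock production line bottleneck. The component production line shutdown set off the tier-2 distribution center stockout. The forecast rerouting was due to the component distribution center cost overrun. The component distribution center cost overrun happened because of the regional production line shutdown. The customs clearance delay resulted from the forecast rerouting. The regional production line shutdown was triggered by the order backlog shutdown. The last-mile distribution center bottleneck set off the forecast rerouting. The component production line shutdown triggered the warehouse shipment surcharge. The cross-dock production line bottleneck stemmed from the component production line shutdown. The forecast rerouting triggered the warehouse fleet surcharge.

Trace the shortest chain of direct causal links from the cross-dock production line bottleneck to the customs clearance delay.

the cross-dock production line bottleneck → the inbound order backlog delay
the inbound order backlog delay → the forecast rerouting
the forecast rerouting → the customs clearance delay
Length: 3 steps.

the cross-dock production line bottleneck → the inbound order backlog delay → the forecast rerouting → the customs clearance delay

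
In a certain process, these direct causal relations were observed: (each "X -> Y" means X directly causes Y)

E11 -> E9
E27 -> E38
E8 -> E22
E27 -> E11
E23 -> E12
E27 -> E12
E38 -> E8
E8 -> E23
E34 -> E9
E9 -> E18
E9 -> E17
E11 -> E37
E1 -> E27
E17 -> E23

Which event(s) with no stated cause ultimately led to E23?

Tracing upstream from E23: E23 ← E8 ← E38 ← E27 ← E1.
A separate upstream branch: E23 ← E17 ← E9 ← E34.
Each of those chain origins has no stated cause.

E1, E34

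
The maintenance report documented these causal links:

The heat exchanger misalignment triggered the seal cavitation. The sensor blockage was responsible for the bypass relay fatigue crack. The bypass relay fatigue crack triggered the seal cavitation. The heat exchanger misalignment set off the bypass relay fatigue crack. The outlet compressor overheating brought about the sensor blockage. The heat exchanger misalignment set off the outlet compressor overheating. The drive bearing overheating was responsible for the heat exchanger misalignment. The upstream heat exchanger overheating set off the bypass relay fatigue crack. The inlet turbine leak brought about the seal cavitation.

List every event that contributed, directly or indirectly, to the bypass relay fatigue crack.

Immediate causes of the bypass relay fatigue crack: the upstream heat exchanger overheating, the heat exchanger misalignment, the sensor blockage.
Further upstream: the drive bearing overheating, the outlet compressor overheating.

the drive bearing overheating, the heat exchanger misalignment, the outlet compressor overheating, the sensor blockage, the upstream heat exchanger overheating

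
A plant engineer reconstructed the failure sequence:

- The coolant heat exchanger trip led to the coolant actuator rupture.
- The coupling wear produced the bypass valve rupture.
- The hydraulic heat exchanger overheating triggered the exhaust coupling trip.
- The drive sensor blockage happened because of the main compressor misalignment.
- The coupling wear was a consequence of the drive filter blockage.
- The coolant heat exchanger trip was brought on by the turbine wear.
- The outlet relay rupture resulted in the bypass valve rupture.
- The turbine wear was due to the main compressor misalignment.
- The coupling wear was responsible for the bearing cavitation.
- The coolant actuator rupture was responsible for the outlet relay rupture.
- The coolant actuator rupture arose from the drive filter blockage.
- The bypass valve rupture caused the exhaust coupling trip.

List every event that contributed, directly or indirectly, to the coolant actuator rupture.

Immediate causes of the coolant actuator rupture: the drive filter blockage, the coolant heat exchanger trip.
Further upstream: the main compressor misalignment, the turbine wear.

the coolant heat exchanger trip, the drive filter blockage, the main compressor misalignment, the turbine wear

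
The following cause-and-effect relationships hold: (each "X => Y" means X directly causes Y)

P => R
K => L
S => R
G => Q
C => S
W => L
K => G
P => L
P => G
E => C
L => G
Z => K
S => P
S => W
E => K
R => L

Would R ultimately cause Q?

There is a causal chain: R → L → G → Q.

Yes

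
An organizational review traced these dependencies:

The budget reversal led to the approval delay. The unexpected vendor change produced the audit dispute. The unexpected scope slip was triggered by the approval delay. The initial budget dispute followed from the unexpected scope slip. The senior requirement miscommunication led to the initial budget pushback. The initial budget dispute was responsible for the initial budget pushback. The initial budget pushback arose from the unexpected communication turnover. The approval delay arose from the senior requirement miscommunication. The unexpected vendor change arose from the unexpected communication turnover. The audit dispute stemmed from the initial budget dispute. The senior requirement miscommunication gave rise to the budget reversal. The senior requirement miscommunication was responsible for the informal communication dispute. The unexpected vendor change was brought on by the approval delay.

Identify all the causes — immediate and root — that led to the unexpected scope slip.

the approval delay, the budget reversal, the senior requirement miscommunication

Immediate cause of the unexpected scope slip: the approval delay.
Further upstream: the senior requirement miscommunication, the budget reversal.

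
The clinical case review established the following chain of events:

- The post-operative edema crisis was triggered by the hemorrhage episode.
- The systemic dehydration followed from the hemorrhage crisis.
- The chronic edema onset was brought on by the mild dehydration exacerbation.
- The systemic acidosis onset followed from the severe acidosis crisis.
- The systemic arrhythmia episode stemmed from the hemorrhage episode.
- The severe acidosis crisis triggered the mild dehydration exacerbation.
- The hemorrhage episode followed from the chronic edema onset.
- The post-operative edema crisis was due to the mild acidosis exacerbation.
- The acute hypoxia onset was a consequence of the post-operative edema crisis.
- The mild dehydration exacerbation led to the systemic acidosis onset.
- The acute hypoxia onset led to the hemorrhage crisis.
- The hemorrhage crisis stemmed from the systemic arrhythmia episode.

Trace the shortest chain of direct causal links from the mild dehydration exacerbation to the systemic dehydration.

the mild dehydration exacerbation → the chronic edema onset → the hemorrhage episode → the systemic arrhythmia episode → the hemorrhage crisis → the systemic dehydration

the mild dehydration exacerbation → the chronic edema onset
the chronic edema onset → the hemorrhage episode
the hemorrhage episode → the systemic arrhythmia episode
the systemic arrhythmia episode → the hemorrhage crisis
the hemorrhage crisis → the systemic dehydration
Length: 5 steps.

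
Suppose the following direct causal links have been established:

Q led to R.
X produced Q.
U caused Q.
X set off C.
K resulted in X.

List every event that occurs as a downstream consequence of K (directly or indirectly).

C, Q, R, X

Direct effects: X.
2 steps out: C, Q.
3 steps out: R.
Not reachable from it: U.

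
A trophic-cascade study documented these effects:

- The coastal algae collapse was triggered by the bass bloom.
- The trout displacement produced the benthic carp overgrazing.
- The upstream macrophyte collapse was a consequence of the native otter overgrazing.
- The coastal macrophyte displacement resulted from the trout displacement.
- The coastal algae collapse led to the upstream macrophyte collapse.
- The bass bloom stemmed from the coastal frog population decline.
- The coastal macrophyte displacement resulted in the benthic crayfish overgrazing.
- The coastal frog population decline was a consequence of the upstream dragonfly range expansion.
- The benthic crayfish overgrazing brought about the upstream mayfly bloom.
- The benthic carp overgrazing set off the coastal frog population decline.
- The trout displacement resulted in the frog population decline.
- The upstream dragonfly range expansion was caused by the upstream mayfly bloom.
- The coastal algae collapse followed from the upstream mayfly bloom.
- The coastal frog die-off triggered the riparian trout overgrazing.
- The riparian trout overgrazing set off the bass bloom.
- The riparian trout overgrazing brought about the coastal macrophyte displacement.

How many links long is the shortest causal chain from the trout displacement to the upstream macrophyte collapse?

5

Shortest chain: the trout displacement → the benthic carp overgrazing → the coastal frog population decline → the bass bloom → the coastal algae collapse → the upstream macrophyte collapse.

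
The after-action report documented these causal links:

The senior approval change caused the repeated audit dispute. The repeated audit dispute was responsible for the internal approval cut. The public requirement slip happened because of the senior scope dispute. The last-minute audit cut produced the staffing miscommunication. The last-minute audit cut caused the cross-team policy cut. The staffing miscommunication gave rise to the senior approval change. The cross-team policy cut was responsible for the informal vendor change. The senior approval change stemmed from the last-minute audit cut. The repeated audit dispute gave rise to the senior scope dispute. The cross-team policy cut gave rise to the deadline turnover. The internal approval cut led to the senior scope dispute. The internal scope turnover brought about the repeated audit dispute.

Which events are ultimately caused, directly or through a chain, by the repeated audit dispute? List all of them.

the internal approval cut, the public requirement slip, the senior scope dispute

Direct effects: the internal approval cut, the senior scope dispute.
2 steps out: the public requirement slip.
Not reachable from it: the last-minute audit cut, the staffing miscommunication, the cross-team policy cut, the informal vendor change, the internal scope turnover, the senior approval change, the deadline turnover.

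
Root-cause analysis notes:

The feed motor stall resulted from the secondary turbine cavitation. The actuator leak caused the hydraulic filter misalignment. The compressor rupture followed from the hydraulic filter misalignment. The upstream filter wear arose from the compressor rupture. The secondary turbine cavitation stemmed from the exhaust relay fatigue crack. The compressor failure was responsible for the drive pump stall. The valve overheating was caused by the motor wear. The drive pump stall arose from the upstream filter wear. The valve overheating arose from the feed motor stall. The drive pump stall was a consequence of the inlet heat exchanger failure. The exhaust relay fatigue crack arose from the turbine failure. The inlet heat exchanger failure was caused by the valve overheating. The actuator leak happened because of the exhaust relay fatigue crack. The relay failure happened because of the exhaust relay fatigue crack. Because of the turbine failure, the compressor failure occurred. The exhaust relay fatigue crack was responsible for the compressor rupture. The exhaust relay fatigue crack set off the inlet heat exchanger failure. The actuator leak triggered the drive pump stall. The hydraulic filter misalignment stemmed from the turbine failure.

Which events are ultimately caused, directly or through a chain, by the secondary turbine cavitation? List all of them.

the drive pump stall, the feed motor stall, the inlet heat exchanger failure, the valve overheating

Direct effects: the feed motor stall.
2 steps out: the valve overheating.
3 steps out: the inlet heat exchanger failure.
4 steps out: the drive pump stall.
Not reachable from it: the turbine failure, the compressor failure, the exhaust relay fatigue crack, the actuator leak, the relay failure, the hydraulic filter misalignment, the compressor rupture, the upstream filter wear, the motor wear.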